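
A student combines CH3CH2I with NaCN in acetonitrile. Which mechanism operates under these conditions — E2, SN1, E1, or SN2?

Conditions: a primary substrate with a strong nucleophile in the polar aprotic solvent acetonitrile.
These conditions are the textbook signature of the SN2 pathway.
An unhindered substrate with a strong nucleophile in a polar aprotic solvent favours one-step backside displacement.

SN2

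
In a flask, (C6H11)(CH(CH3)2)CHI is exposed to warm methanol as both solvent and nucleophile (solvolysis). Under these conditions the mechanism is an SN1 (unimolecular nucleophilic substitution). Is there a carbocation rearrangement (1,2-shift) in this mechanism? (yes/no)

The first-formed carbocation is secondary.
The adjacent isopropyl carbon already bears 2 other carbon substituents and has a hydrogen to migrate; after a 1,2-hydride shift from that carbon the positive charge sits on a tertiary centre.
Tertiary is more stable than secondary, so the shift occurs.

yes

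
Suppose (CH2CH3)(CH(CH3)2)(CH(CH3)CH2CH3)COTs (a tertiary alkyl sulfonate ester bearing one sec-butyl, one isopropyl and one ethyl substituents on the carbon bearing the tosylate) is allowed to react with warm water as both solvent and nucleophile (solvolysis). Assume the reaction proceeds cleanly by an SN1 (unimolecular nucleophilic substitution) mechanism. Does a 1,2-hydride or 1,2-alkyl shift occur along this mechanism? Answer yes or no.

The first-formed carbocation is tertiary.
No single 1,2-shift to an adjacent carbon would produce a more-substituted cation than the one already present, so no rearrangement occurs.

no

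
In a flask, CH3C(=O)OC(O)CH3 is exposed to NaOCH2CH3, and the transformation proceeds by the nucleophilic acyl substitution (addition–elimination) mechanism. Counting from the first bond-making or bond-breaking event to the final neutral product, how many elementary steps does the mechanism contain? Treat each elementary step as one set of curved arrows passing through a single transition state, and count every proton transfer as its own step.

2

Step 1: CH3CH2O⁻ adds to the carbonyl carbon; the C=O π electrons shift onto oxygen and a tetrahedral alkoxide intermediate forms.
Step 2: Collapse of the tetrahedral intermediate: the alkoxide oxygen pushes its lone pair back to re-form C=O while CH3CO2⁻ leaves.
Total: 2 elementary steps.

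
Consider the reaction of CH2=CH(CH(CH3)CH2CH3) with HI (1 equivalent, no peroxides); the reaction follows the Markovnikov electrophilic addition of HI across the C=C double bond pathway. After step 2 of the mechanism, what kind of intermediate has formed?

Step 1: The π electrons of the C=C bond attack a proton of HI; Markovnikov addition places the new C–H on the less-substituted alkene carbon, so the positive charge ends up on the more-substituted carbon — a secondary carbocation. The H–I bond breaks heterolytically, releasing I⁻.
Step 2: Carbocation rearrangement: a 1,2-hydride shift from the adjacent sec-butyl carbon converts the initially-formed secondary cation into the more stable tertiary cation.
After step 2 the species present is a tertiary carbocation.

tertiary carbocation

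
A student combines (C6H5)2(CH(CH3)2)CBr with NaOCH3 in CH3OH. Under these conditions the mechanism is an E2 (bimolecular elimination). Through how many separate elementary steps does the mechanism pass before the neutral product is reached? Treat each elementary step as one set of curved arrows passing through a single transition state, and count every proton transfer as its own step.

Step 1: Concerted anti-periplanar elimination: CH3O⁻ abstracts a β-H while Br⁻ leaves, and the C–H electrons become the new C=C π bond — all in a single transition state.
Total: 1 elementary step.

1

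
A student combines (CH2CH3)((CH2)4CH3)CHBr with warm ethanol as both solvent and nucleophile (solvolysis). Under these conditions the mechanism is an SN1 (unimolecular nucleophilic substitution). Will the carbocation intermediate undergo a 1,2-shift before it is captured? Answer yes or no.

The first-formed carbocation is secondary.
No single 1,2-shift to an adjacent carbon would produce a more-substituted cation than the one already present, so no rearrangement occurs.

no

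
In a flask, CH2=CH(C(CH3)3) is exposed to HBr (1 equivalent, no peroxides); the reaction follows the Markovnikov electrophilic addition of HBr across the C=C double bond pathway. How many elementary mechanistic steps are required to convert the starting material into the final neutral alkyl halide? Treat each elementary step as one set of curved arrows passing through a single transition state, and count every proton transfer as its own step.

Step 1: Electrophilic addition begins with the π(C=C) electrons forming a bond to the proton of HBr. Following Markovnikov's rule, the resulting cation is secondary. The H–Br bond breaks heterolytically, releasing Br⁻.
Step 2: Carbocation rearrangement: a 1,2-methyl shift from the adjacent tert-butyl carbon converts the initially-formed secondary cation into the more stable tertiary cation.
Step 3: Nucleophilic attack by Br⁻ on the carbocation completes the addition, giving R–Br.
Total: 3 elementary steps.

3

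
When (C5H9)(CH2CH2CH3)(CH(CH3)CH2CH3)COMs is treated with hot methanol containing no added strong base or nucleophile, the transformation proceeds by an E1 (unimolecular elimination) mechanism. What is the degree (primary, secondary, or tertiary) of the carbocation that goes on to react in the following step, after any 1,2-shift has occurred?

tertiary

Step 1: Unassisted departure of MsO⁻ (taking the C–O bonding pair) generates a tertiary carbocation.
No single 1,2-shift to an adjacent carbon would give a more-substituted cation, so no rearrangement occurs.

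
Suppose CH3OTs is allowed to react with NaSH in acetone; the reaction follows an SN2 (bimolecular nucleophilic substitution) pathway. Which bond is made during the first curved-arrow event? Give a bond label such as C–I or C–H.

Step 1: The hydrosulfide nucleophile donates a lone pair from S to the α-carbon in a backside attack; simultaneously the C–O σ-bond breaks and both of its electrons leave with TsO⁻. One concerted step with inversion of configuration.
The bond formed in this step is the C–S bond.

C–S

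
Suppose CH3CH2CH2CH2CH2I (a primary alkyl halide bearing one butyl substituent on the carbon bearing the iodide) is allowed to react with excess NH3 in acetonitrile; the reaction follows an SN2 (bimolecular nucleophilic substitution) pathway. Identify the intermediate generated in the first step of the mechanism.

ammonium ion

Step 1: A lone pair on the N of NH3 attacks the α-carbon from the back side while the C–I bond breaks; both bonding electrons leave with I⁻. The product of this concerted step is an alkylammonium ion.
After step 1 the species present is an ammonium ion.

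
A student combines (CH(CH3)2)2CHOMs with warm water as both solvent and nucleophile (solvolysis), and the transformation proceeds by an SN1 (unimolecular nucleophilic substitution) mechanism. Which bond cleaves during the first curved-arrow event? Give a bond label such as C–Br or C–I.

C–O

Step 1: The C–O bond breaks with both electrons going to the mesylate; MsO⁻ leaves and a secondary carbocation remains.
The bond broken in this step is the C–O bond.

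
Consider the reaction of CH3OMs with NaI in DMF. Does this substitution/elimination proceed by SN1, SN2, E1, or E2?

Conditions: a methyl substrate with a strong nucleophile in the polar aprotic solvent DMF.
These conditions are the textbook signature of the SN2 pathway.
An unhindered substrate with a strong nucleophile in a polar aprotic solvent favours one-step backside displacement.

SN2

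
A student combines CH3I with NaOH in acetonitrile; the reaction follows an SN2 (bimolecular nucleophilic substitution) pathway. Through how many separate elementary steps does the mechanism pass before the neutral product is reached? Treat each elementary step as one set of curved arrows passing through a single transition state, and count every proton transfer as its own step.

Step 1: The hydroxide nucleophile donates a lone pair from O to the α-carbon in a backside attack; simultaneously the C–I σ-bond breaks and both of its electrons leave with I⁻. One concerted step with inversion of configuration.
Total: 1 elementary step.

1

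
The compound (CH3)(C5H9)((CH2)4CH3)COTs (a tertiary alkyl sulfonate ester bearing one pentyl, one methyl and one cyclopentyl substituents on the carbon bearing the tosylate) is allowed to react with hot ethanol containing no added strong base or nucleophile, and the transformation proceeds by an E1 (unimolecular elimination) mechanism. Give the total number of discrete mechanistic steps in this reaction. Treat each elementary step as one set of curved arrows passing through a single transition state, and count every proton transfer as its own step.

2

Step 1: The C–O bond breaks with both electrons going to the tosylate; TsO⁻ leaves and a tertiary carbocation remains.
(No 1,2-shift: no single shift to an adjacent carbon would give a more stable cation.)
Step 2: Loss of a β-proton to an ethanol molecule of the solvent: the C–H bonding pair collapses toward the cationic carbon to form the C=C π bond, yielding the alkene.
Total: 2 elementary steps.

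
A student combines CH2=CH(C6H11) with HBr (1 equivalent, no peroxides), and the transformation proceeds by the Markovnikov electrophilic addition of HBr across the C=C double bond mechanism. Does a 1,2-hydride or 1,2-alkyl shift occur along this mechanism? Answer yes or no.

yes

The first-formed carbocation is secondary.
The adjacent cyclohexyl carbon already bears 2 other carbon substituents and has a hydrogen to migrate; after a 1,2-hydride shift from that carbon the positive charge sits on a tertiary centre.
Tertiary is more stable than secondary, so the shift occurs.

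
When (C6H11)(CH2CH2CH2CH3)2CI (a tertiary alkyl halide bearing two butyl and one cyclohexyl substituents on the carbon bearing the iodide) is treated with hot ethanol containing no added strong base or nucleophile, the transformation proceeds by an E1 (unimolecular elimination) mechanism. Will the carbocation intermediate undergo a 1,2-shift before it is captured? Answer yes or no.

The first-formed carbocation is tertiary.
No single 1,2-shift to an adjacent carbon would produce a more-substituted cation than the one already present, so no rearrangement occurs.

no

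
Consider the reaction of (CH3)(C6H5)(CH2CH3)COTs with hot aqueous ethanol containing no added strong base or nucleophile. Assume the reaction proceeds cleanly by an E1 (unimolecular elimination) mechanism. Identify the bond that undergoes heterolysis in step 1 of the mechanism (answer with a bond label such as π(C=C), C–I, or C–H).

Step 1: Rate-determining heterolysis of the C–O bond gives TsO⁻ and a tertiary carbocation.
The bond broken in this step is the C–O bond.

C–O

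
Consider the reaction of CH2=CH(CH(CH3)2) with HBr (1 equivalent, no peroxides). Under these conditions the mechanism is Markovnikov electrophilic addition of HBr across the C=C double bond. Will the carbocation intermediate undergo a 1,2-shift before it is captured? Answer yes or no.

The first-formed carbocation is secondary.
The adjacent isopropyl carbon already bears 2 other carbon substituents and has a hydrogen to migrate; after a 1,2-hydride shift from that carbon the positive charge sits on a tertiary centre.
Tertiary is more stable than secondary, so the shift occurs.

yes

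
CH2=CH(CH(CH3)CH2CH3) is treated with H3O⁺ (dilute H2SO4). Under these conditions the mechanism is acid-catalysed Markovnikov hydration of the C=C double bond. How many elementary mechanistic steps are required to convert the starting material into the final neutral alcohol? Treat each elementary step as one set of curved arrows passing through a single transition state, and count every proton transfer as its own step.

4

Step 1: The π electrons of the C=C bond attack a proton of H3O⁺; Markovnikov addition places the new C–H on the less-substituted alkene carbon, so the positive charge ends up on the more-substituted carbon — a secondary carbocation. H2O is released.
Step 2: A 1,2-hydride shift from the adjacent sec-butyl carbon moves the positive charge from the secondary centre to an adjacent carbon, generating a more stable tertiary carbocation.
Step 3: Water acts as the nucleophile: an oxygen lone pair bonds to the cationic carbon, giving an oxonium-ion intermediate.
Step 4: H2O removes a proton from the oxonium oxygen, regenerating H3O⁺ and giving the neutral alcohol.
Total: 4 elementary steps.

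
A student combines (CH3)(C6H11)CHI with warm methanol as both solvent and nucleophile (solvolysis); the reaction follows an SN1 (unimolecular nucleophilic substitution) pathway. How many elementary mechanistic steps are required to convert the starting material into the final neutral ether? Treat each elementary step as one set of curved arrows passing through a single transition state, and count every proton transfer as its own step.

4

Step 1: The C–I bond breaks with both electrons going to the iodide; I⁻ leaves and a secondary carbocation remains.
Step 2: A 1,2-hydride shift from the adjacent cyclohexyl carbon moves the positive charge from the secondary centre to an adjacent carbon, generating a more stable tertiary carbocation.
Step 3: CH3OH donates an oxygen lone pair into the empty p orbital of the cation, giving a protonated ether (an oxonium ion).
Step 4: Deprotonation of the oxonium oxygen by solvent methanol yields the neutral ether.
Total: 4 elementary steps.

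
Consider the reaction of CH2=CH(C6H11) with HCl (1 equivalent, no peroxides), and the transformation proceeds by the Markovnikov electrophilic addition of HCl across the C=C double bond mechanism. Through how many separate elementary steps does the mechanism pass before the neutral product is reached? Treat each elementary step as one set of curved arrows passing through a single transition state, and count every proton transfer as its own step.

Step 1: The π electrons of the C=C bond attack a proton of HCl; Markovnikov addition places the new C–H on the less-substituted alkene carbon, so the positive charge ends up on the more-substituted carbon — a secondary carbocation. The H–Cl bond breaks heterolytically, releasing Cl⁻.
Step 2: A hydride (H with its bonding pair) migrates from the adjacent cyclohexyl carbon to the cationic centre — a 1,2-hydride shift — upgrading the secondary cation to a tertiary one.
Step 3: The Cl⁻ anion donates a lone pair to the carbocation, forming the new C–Cl σ-bond and giving the neutral alkyl halide.
Total: 3 elementary steps.

3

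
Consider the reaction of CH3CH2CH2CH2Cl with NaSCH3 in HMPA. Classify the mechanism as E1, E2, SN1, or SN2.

Conditions: a primary substrate with a strong nucleophile in the polar aprotic solvent HMPA.
These conditions are the textbook signature of the SN2 pathway.
An unhindered substrate with a strong nucleophile in a polar aprotic solvent favours one-step backside displacement.

SN2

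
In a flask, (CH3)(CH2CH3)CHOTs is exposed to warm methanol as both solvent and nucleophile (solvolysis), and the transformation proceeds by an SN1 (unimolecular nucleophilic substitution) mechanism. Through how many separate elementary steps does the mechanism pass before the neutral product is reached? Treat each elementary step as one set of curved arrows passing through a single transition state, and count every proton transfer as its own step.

Step 1: Rate-determining heterolysis of the C–O bond gives TsO⁻ and a secondary carbocation.
(No 1,2-shift: no single shift to an adjacent carbon would give a more stable cation.)
Step 2: CH3OH donates an oxygen lone pair into the empty p orbital of the cation, giving a protonated ether (an oxonium ion).
Step 3: Proton transfer from the O–H of the oxonium ion to a solvent molecule delivers the neutral ether.
Total: 3 elementary steps.

3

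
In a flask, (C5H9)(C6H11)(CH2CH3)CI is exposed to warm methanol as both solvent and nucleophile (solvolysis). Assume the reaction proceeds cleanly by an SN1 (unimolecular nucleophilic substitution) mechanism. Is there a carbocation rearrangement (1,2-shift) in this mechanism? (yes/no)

no

The first-formed carbocation is tertiary.
No single 1,2-shift to an adjacent carbon would produce a more-substituted cation than the one already present, so no rearrangement occurs.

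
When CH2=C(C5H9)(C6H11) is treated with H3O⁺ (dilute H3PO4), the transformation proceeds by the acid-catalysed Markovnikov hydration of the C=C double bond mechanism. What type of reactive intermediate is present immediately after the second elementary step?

oxonium ion

Step 1: The π electrons of the C=C bond attack a proton of H3O⁺; Markovnikov addition places the new C–H on the less-substituted alkene carbon, so the positive charge ends up on the more-substituted carbon — a tertiary carbocation. H2O is released.
Step 2: Nucleophilic capture of the cation by H2O produces the protonated alcohol (an oxonium ion).
After step 2 the species present is an oxonium ion.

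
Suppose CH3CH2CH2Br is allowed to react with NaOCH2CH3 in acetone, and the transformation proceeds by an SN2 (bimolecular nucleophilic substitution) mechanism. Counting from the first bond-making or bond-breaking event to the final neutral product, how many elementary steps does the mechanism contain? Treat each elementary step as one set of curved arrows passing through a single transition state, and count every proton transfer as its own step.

1

Step 1: Backside attack by CH3CH2O⁻ on the carbon bearing the bromide: the new C–O bond forms as the C–Br bond breaks, with Walden inversion at carbon.
Total: 1 elementary step.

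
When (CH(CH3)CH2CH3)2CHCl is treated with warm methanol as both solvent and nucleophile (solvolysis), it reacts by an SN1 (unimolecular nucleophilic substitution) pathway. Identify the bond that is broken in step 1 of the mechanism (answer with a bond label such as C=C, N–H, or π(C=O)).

Step 1: Rate-determining heterolysis of the C–Cl bond gives Cl⁻ and a secondary carbocation.
The bond broken in this step is the C–Cl bond.

C–Cl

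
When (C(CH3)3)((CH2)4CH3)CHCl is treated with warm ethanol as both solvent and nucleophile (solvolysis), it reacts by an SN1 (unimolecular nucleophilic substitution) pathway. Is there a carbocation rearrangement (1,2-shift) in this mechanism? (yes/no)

The first-formed carbocation is secondary.
The adjacent tert-butyl carbon has no hydrogen but bears methyl groups; migration of one methyl with its bonding pair (a 1,2-methyl shift) places the charge on a tertiary centre.
Tertiary is more stable than secondary, so the shift occurs.

yes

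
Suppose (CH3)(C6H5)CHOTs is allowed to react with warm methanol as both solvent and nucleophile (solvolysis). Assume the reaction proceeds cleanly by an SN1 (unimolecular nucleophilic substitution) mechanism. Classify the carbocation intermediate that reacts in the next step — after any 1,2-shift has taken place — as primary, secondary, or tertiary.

secondary

Step 1: Rate-determining heterolysis of the C–O bond gives TsO⁻ and a secondary carbocation.
No single 1,2-shift to an adjacent carbon would give a more-substituted cation, so no rearrangement occurs.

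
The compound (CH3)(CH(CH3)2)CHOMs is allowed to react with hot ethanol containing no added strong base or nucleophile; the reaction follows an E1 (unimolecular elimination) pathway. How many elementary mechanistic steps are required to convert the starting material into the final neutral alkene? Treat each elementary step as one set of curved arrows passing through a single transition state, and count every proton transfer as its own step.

Step 1: Unassisted departure of MsO⁻ (taking the C–O bonding pair) generates a secondary carbocation.
Step 2: Carbocation rearrangement: a 1,2-hydride shift from the adjacent isopropyl carbon converts the initially-formed secondary cation into the more stable tertiary cation.
Step 3: Loss of a β-proton to an ethanol molecule of the solvent: the C–H bonding pair collapses toward the cationic carbon to form the C=C π bond, yielding the alkene.
Total: 3 elementary steps.

3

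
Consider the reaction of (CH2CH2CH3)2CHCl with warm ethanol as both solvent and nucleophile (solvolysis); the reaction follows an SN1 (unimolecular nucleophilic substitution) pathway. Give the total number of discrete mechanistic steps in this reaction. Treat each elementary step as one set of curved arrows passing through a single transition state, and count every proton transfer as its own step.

Step 1: Rate-determining heterolysis of the C–Cl bond gives Cl⁻ and a secondary carbocation.
(No 1,2-shift: no single shift to an adjacent carbon would give a more stable cation.)
Step 2: CH3CH2OH donates an oxygen lone pair into the empty p orbital of the cation, giving a protonated ether (an oxonium ion).
Step 3: Proton transfer from the O–H of the oxonium ion to a solvent molecule delivers the neutral ether.
Total: 3 elementary steps.

3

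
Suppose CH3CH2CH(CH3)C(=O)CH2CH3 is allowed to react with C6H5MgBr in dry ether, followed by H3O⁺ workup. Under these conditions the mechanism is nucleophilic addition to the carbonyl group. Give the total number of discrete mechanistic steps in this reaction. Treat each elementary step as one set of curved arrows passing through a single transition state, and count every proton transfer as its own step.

2

Step 1: A lone pair / filled orbital on the carbanion-like carbon of C6H5MgBr attacks the electrophilic carbonyl carbon; the π(C=O) electrons shift onto oxygen, producing a tetrahedral alkoxide intermediate.
Step 2: On H3O⁺ workup the alkoxide oxygen is protonated, giving an alcohol.
Total: 2 elementary steps.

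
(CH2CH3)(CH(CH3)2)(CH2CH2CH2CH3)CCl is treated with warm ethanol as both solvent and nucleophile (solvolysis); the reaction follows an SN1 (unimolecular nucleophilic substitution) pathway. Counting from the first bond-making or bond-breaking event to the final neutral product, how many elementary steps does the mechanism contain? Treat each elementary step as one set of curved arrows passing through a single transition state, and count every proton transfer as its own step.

3

Step 1: Unassisted departure of Cl⁻ (taking the C–Cl bonding pair) generates a tertiary carbocation.
(No 1,2-shift: no single shift to an adjacent carbon would give a more stable cation.)
Step 2: A lone pair on the oxygen of CH3CH2OH attacks the carbocation, forming a new C–O σ-bond and an oxonium ion.
Step 3: Proton transfer from the O–H of the oxonium ion to a solvent molecule delivers the neutral ether.
Total: 3 elementary steps.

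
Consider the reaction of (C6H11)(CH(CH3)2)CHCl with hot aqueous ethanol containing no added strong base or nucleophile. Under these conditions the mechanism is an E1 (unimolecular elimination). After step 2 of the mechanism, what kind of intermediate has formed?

tertiary carbocation

Step 1: The C–Cl bond breaks with both electrons going to the chloride; Cl⁻ leaves and a secondary carbocation remains.
Step 2: A 1,2-hydride shift from the adjacent cyclohexyl carbon moves the positive charge from the secondary centre to an adjacent carbon, generating a more stable tertiary carbocation.
After step 2 the species present is a tertiary carbocation.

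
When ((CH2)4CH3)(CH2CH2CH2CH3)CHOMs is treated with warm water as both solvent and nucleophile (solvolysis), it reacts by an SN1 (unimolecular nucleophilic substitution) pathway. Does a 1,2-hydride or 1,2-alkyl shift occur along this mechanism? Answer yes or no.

no

The first-formed carbocation is secondary.
No single 1,2-shift to an adjacent carbon would produce a more-substituted cation than the one already present, so no rearrangement occurs.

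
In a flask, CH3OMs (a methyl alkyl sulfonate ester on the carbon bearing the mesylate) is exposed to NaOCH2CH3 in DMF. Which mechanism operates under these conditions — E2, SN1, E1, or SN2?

SN2

Conditions: a methyl substrate with a strong nucleophile in the polar aprotic solvent DMF.
These conditions are the textbook signature of the SN2 pathway.
An unhindered substrate with a strong nucleophile in a polar aprotic solvent favours one-step backside displacement.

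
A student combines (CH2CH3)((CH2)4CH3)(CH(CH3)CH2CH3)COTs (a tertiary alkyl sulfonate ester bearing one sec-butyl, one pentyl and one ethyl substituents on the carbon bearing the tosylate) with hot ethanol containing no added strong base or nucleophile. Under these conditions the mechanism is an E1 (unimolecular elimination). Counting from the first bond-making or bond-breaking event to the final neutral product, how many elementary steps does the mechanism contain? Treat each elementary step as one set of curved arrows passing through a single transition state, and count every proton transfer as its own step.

2

Step 1: Unassisted departure of TsO⁻ (taking the C–O bonding pair) generates a tertiary carbocation.
(No 1,2-shift: no single shift to an adjacent carbon would give a more stable cation.)
Step 2: An ethanol molecule (solvent) deprotonates a β-carbon; as the C–H bond breaks, those electrons form the new alkene π bond.
Total: 2 elementary steps.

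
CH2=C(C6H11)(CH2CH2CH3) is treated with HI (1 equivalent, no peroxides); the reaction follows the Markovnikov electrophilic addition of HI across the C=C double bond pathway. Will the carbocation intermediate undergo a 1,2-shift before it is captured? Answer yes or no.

no

The first-formed carbocation is tertiary.
No single 1,2-shift to an adjacent carbon would produce a more-substituted cation than the one already present, so no rearrangement occurs.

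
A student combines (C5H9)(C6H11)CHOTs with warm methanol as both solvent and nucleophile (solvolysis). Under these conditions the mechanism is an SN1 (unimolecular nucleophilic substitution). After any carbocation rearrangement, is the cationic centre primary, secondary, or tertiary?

Step 1: Ionisation: the C–O σ-bond cleaves heterolytically; both bonding electrons depart with TsO⁻, leaving a secondary carbocation at the α-carbon.
Step 2: Carbocation rearrangement: a 1,2-hydride shift from the adjacent cyclopentyl carbon converts the initially-formed secondary cation into the more stable tertiary cation.
The cation rearranges from secondary to tertiary via a 1,2-hydride shift from the adjacent cyclopentyl carbon; the tertiary cation is what reacts next.

tertiary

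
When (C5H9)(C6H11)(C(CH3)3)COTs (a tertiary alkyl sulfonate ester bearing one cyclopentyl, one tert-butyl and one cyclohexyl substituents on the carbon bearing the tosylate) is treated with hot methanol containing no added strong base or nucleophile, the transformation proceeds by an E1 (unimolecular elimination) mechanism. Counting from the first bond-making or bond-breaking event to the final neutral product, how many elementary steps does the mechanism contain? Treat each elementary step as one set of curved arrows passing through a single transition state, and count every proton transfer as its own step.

2

Step 1: Unassisted departure of TsO⁻ (taking the C–O bonding pair) generates a tertiary carbocation.
(No 1,2-shift: no single shift to an adjacent carbon would give a more stable cation.)
Step 2: A weak base (a methanol molecule from the solvent) removes a proton from a carbon adjacent to the cationic centre; the electrons of that C–H bond become the new π(C=C) bond, giving the alkene.
Total: 2 elementary steps.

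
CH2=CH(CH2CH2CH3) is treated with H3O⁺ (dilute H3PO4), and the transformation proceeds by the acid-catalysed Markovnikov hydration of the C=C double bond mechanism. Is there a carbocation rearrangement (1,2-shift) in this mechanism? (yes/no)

no

The first-formed carbocation is secondary.
No single 1,2-shift to an adjacent carbon would produce a more-substituted cation than the one already present, so no rearrangement occurs.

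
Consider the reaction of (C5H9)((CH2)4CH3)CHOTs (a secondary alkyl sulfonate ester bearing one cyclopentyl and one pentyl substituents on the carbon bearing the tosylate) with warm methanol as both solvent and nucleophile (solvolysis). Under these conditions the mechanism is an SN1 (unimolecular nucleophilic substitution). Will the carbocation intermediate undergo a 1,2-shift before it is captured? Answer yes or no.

yes

The first-formed carbocation is secondary.
The adjacent cyclopentyl carbon already bears 2 other carbon substituents and has a hydrogen to migrate; after a 1,2-hydride shift from that carbon the positive charge sits on a tertiary centre.
Tertiary is more stable than secondary, so the shift occurs.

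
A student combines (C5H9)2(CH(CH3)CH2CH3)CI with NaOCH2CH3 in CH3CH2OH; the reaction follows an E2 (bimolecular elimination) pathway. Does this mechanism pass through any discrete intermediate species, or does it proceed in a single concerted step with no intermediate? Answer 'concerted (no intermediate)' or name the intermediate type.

The strong base CH3CH2O⁻ removes a β-hydrogen; in the same concerted event the electrons of the breaking C–H bond form the new π(C=C) bond and the C–I σ-bond breaks, expelling I⁻. Anti-periplanar geometry; one transition state.
All bond changes occur in one transition state; no discrete intermediate is formed.

concerted (no intermediate)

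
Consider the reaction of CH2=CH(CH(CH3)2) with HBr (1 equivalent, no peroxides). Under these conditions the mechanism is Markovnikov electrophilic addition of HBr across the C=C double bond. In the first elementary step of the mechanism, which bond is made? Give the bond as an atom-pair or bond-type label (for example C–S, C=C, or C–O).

Step 1: The π electrons of the C=C bond attack a proton of HBr; Markovnikov addition places the new C–H on the less-substituted alkene carbon, so the positive charge ends up on the more-substituted carbon — a secondary carbocation. The H–Br bond breaks heterolytically, releasing Br⁻.
The bond formed in this step is the C–H bond.

C–H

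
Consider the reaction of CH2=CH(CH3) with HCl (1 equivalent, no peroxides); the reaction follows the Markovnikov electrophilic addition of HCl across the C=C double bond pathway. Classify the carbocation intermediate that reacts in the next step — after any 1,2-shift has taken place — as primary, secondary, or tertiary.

Step 1: Electrophilic addition begins with the π(C=C) electrons forming a bond to the proton of HCl. Following Markovnikov's rule, the resulting cation is secondary. The H–Cl bond breaks heterolytically, releasing Cl⁻.
No single 1,2-shift to an adjacent carbon would give a more-substituted cation, so no rearrangement occurs.

secondary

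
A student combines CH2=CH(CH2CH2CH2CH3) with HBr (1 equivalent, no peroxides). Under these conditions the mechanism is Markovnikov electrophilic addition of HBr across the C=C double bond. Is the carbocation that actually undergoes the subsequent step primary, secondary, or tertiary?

Step 1: Protonation of the alkene by HBr: the π bond acts as the nucleophile and picks up H⁺, giving the more stable (Markovnikov) secondary carbocation. The H–Br bond breaks heterolytically, releasing Br⁻.
No single 1,2-shift to an adjacent carbon would give a more-substituted cation, so no rearrangement occurs.

secondary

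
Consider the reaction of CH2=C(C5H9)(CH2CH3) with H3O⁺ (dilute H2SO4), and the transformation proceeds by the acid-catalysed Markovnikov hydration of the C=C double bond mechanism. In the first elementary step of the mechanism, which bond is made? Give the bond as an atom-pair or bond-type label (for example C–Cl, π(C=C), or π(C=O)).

Step 1: Electrophilic addition begins with the π(C=C) electrons forming a bond to the proton of H3O⁺. Following Markovnikov's rule, the resulting cation is tertiary. H2O is released.
The bond formed in this step is the C–H bond.

C–H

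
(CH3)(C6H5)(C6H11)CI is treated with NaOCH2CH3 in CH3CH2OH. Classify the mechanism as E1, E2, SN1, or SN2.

Conditions: a strong base with a tertiary substrate bearing a β-hydrogen.
These conditions are the textbook signature of the E2 pathway.
A strong (often hindered) base removes a β-H in concert with loss of the leaving group — bimolecular elimination.

E2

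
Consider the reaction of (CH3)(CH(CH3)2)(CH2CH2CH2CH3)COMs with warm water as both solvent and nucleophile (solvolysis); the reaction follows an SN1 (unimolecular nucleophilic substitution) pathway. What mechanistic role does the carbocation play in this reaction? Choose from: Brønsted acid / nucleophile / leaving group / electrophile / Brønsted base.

electrophile

Step 2: A lone pair on the oxygen of H2O attacks the carbocation, forming a new C–O σ-bond and an oxonium ion.
The carbocation accepts an electron pair into an empty or π* orbital — it is the electrophile.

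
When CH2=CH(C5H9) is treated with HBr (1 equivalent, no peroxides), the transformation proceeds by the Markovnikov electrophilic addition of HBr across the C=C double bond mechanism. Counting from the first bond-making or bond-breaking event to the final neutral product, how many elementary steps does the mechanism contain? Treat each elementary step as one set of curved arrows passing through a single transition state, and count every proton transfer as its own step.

Step 1: The π electrons of the C=C bond attack a proton of HBr; Markovnikov addition places the new C–H on the less-substituted alkene carbon, so the positive charge ends up on the more-substituted carbon — a secondary carbocation. The H–Br bond breaks heterolytically, releasing Br⁻.
Step 2: A 1,2-hydride shift from the adjacent cyclopentyl carbon moves the positive charge from the secondary centre to an adjacent carbon, generating a more stable tertiary carbocation.
Step 3: Br⁻ captures the cation: a lone pair on Br⁻ fills the empty p orbital, producing the alkyl halide product.
Total: 3 elementary steps.

3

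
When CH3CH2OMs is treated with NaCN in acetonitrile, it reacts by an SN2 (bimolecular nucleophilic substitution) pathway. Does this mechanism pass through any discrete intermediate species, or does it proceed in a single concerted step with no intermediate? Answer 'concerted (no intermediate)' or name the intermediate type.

The cyanide nucleophile donates a lone pair from C to the α-carbon in a backside attack; simultaneously the C–O σ-bond breaks and both of its electrons leave with MsO⁻. One concerted step with inversion of configuration.
All bond changes occur in one transition state; no discrete intermediate is formed.

concerted (no intermediate)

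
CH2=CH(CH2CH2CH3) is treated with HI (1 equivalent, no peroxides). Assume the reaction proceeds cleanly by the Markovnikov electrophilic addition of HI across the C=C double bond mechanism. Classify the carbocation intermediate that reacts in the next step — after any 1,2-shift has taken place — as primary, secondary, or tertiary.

Step 1: The π electrons of the C=C bond attack a proton of HI; Markovnikov addition places the new C–H on the less-substituted alkene carbon, so the positive charge ends up on the more-substituted carbon — a secondary carbocation. The H–I bond breaks heterolytically, releasing I⁻.
No single 1,2-shift to an adjacent carbon would give a more-substituted cation, so no rearrangement occurs.

secondary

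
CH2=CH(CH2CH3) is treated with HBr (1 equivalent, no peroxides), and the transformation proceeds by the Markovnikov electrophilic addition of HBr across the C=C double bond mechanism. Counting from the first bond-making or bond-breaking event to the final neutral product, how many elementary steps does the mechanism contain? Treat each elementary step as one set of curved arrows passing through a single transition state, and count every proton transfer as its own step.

2

Step 1: The π electrons of the C=C bond attack a proton of HBr; Markovnikov addition places the new C–H on the less-substituted alkene carbon, so the positive charge ends up on the more-substituted carbon — a secondary carbocation. The H–Br bond breaks heterolytically, releasing Br⁻.
(No 1,2-shift: no single shift to an adjacent carbon would give a more stable cation.)
Step 2: Nucleophilic attack by Br⁻ on the carbocation completes the addition, giving R–Br.
Total: 2 elementary steps.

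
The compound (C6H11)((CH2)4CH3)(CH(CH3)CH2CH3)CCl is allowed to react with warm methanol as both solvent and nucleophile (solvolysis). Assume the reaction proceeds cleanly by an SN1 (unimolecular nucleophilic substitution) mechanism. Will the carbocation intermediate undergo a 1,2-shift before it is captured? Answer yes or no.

The first-formed carbocation is tertiary.
No single 1,2-shift to an adjacent carbon would produce a more-substituted cation than the one already present, so no rearrangement occurs.

no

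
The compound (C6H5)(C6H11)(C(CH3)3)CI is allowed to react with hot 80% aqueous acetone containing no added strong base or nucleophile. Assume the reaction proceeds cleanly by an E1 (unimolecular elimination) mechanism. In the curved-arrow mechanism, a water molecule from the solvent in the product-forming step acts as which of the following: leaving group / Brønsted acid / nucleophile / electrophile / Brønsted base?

Brønsted base

Step 2: Loss of a β-proton to a water molecule of the solvent: the C–H bonding pair collapses toward the cationic carbon to form the C=C π bond, yielding the alkene.
A water molecule from the solvent in the product-forming step accepts a proton in a proton-transfer step — a Brønsted base.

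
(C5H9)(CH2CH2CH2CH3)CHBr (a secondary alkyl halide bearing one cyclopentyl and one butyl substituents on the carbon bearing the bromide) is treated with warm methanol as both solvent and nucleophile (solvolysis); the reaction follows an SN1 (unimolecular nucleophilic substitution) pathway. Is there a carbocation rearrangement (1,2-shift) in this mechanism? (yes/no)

yes

The first-formed carbocation is secondary.
The adjacent cyclopentyl carbon already bears 2 other carbon substituents and has a hydrogen to migrate; after a 1,2-hydride shift from that carbon the positive charge sits on a tertiary centre.
Tertiary is more stable than secondary, so the shift occurs.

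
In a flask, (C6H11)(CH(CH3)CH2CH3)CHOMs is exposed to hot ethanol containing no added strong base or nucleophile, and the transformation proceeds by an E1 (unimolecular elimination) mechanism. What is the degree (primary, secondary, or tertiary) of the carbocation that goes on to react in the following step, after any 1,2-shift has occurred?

tertiary

Step 1: Ionisation: the C–O σ-bond cleaves heterolytically; both bonding electrons depart with MsO⁻, leaving a secondary carbocation at the α-carbon.
Step 2: Carbocation rearrangement: a 1,2-hydride shift from the adjacent sec-butyl carbon converts the initially-formed secondary cation into the more stable tertiary cation.
The cation rearranges from secondary to tertiary via a 1,2-hydride shift from the adjacent sec-butyl carbon; the tertiary cation is what reacts next.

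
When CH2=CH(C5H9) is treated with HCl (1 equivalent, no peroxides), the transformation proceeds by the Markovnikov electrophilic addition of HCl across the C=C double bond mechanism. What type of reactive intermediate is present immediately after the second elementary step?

tertiary carbocation

Step 1: The π electrons of the C=C bond attack a proton of HCl; Markovnikov addition places the new C–H on the less-substituted alkene carbon, so the positive charge ends up on the more-substituted carbon — a secondary carbocation. The H–Cl bond breaks heterolytically, releasing Cl⁻.
Step 2: A 1,2-hydride shift from the adjacent cyclopentyl carbon moves the positive charge from the secondary centre to an adjacent carbon, generating a more stable tertiary carbocation.
After step 2 the species present is a tertiary carbocation.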